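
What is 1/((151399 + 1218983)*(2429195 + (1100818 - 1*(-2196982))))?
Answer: 1/7848170862090 ≈ 1.2742e-13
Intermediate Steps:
1/((151399 + 1218983)*(2429195 + (1100818 - 1*(-2196982)))) = 1/(1370382*(2429195 + (1100818 + 2196982))) = 1/(1370382*(2429195 + 3297800)) = 1/(1370382*5726995) = 1/7848170862090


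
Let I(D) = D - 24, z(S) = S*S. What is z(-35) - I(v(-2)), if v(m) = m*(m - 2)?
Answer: 1241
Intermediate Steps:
z(S) = S²
v(m) = m*(-2 + m)
I(D) = -24 + D
z(-35) - I(v(-2)) = (-35)² - (-24 - 2*(-2 - 2)) = 1225 - (-24 - 2*(-4)) = 1225 - (-24 + 8) = 1225 - 1*(-16) = 1225 + 16 = 1241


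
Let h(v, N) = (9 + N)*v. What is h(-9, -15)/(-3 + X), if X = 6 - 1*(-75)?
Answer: 9/13 ≈ 0.69231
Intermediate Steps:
X = 81 (X = 6 + 75 = 81)
h(v, N) = v*(9 + N)
h(-9, -15)/(-3 + X) = (-9*(9 - 15))/(-3 + 81) = -9*(-6)/78 = 54*(1/78) = 9/13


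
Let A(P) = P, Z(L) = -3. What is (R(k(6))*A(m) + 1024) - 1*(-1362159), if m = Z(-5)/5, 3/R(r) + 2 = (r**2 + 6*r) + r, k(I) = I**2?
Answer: 10537404581/7730 ≈ 1.3632e+6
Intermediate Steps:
R(r) = 3/(-2 + r**2 + 7*r) (R(r) = 3/(-2 + ((r**2 + 6*r) + r)) = 3/(-2 + (r**2 + 7*r)) = 3/(-2 + r**2 + 7*r))
m = -3/5 ≈ -0.60000
(R(k(6))*A(m) + 1024) - 1*(-1362159) = ((3/(-2 + (6**2)**2 + 7*6**2))*(-3/5) + 1024) - 1*(-1362159) = ((3/(-2 + 36**2 + 7*36))*(-3/5) + 1024) + 1362159 = ((3/(-2 + 1296 + 252))*(-3/5) + 1024) + 1362159 = ((3/1546)*(-3/5) + 1024) + 1362159 = (-9/7730 + 1024) + 1362159 = 7915511/7730 + 1362159 = 10537404581/7730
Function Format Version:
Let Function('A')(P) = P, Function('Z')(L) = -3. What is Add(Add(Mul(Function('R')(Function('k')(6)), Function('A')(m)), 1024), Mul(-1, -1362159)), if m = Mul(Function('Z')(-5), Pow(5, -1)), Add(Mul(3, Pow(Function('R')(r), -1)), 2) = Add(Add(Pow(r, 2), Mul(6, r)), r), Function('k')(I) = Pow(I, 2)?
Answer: Rational(10537404581, 7730) ≈ 1.3632e+6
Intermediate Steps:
Function('R')(r) = Mul(3, Pow(Add(-2, Pow(r, 2), Mul(7, r)), -1)) (Function('R')(r) = Mul(3, Pow(Add(-2, Add(Add(Pow(r, 2), Mul(6, r)), r)), -1)) = Mul(3, Pow(Add(-2, Add(Pow(r, 2), Mul(7, r))), -1)) = Mul(3, Pow(Add(-2, Pow(r, 2), Mul(7, r)), -1)))
m = Rational(-3, 5) (m = Mul(-3, Pow(5, -1)) = Mul(-3, Rational(1, 5)) = Rational(-3, 5) ≈ -0.60000)
Add(Add(Mul(Function('R')(Function('k')(6)), Function('A')(m)), 1024), Mul(-1, -1362159)) = Add(Add(Mul(Mul(3, Pow(Add(-2, Pow(Pow(6, 2), 2), Mul(7, Pow(6, 2))), -1)), Rational(-3, 5)), 1024), Mul(-1, -1362159)) = Add(Add(Mul(Mul(3, Pow(Add(-2, Pow(36, 2), Mul(7, 36)), -1)), Rational(-3, 5)), 1024), 1362159) = Add(Add(Mul(Mul(3, Pow(Add(-2, 1296, 252), -1)), Rational(-3, 5)), 1024), 1362159) = Add(Add(Mul(Mul(3, Pow(1546, -1)), Rational(-3, 5)), 1024), 1362159) = Add(Add(Mul(Mul(3, Rational(1, 1546)), Rational(-3, 5)), 1024), 1362159) = Add(Add(Mul(Rational(3, 1546), Rational(-3, 5)), 1024), 1362159) = Add(Add(Rational(-9, 7730), 1024), 1362159) = Add(Rational(7915511, 7730), 1362159) = Rational(10537404581, 7730)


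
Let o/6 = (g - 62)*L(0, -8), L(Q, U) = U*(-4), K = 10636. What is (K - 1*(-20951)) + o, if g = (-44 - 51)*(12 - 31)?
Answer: 366243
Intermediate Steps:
g = 1805 (g = -95*(-19) = 1805)
L(Q, U) = -4*U
o = 334656 (o = 6*((1805 - 62)*(-4*(-8))) = 6*(1743*32) = 6*55776 = 334656)
(K - 1*(-20951)) + o = (10636 - 1*(-20951)) + 334656 = (10636 + 20951) + 334656 = 31587 + 334656 = 366243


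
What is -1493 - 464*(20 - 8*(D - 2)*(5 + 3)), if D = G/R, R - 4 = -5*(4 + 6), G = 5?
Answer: -1688035/23 ≈ -73393.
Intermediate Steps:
R = -46 (R = 4 - 5*(4 + 6) = 4 - 5*10 = 4 - 50 = -46)
D = -5/46 (D = 5/(-46) = 5*(-1/46) = -5/46 ≈ -0.10870)
-1493 - 464*(20 - 8*(D - 2)*(5 + 3)) = -1493 - 464*(20 - 8*(-5/46 - 2)*(5 + 3)) = -1493 - 464*(20 - (-388)*8/23) = -1493 - 464*(20 - 8*(-388/23)) = -1493 - 464*(20 + 3104/23) = -1493 - 464*3564/23 = -1493 - 1653696/23 = -1688035/23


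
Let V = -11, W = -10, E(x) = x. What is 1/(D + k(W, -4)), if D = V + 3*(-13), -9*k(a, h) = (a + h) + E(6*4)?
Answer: -9/460 ≈ -0.019565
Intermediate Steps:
k(a, h) = -8/3 - a/9 - h/9 (k(a, h) = -((a + h) + 6*4)/9 = -((a + h) + 24)/9 = -(24 + a + h)/9 = -8/3 - a/9 - h/9)
D = -50 (D = -11 + 3*(-13) = -11 - 39 = -50)
1/(D + k(W, -4)) = 1/(-50 + (-8/3 - 1/9*(-10) - 1/9*(-4))) = 1/(-50 + (-8/3 + 10/9 + 4/9)) = 1/(-50 - 10/9) = 1/(-460/9) = -9/460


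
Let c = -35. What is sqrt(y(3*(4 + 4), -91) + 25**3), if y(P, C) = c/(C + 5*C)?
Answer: sqrt(95062890)/78 ≈ 125.00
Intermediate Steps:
y(P, C) = -35/(6*C) (y(P, C) = -35/(C + 5*C) = -35*1/(6*C) = -35/(6*C))
sqrt(y(3*(4 + 4), -91) + 25**3) = sqrt(-35/6/(-91) + 25**3) = sqrt(-35/6*(-1/91) + 15625) = sqrt(5/78 + 15625) = sqrt(1218755/78) = sqrt(95062890)/78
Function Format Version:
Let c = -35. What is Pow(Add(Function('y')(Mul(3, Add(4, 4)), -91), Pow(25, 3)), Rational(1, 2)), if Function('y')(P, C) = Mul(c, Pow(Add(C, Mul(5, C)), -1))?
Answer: Mul(Rational(1, 78), Pow(95062890, Rational(1, 2))) ≈ 125.00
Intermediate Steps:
Function('y')(P, C) = Mul(Rational(-35, 6), Pow(C, -1)) (Function('y')(P, C) = Mul(-35, Pow(Add(C, Mul(5, C)), -1)) = Mul(-35, Pow(Mul(6, C), -1)) = Mul(-35, Mul(Rational(1, 6), Pow(C, -1))) = Mul(Rational(-35, 6), Pow(C, -1)))
Pow(Add(Function('y')(Mul(3, Add(4, 4)), -91), Pow(25, 3)), Rational(1, 2)) = Pow(Add(Mul(Rational(-35, 6), Pow(-91, -1)), Pow(25, 3)), Rational(1, 2)) = Pow(Add(Mul(Rational(-35, 6), Rational(-1, 91)), 15625), Rational(1, 2)) = Pow(Add(Rational(5, 78), 15625), Rational(1, 2)) = Pow(Rational(1218755, 78), Rational(1, 2)) = Mul(Rational(1, 78), Pow(95062890, Rational(1, 2)))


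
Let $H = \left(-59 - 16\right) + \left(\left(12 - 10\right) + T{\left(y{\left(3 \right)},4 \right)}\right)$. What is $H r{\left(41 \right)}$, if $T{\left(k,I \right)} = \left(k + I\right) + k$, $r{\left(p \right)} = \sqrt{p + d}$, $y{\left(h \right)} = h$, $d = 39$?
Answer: $- 252 \sqrt{5} \approx -563.49$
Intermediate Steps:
$r{\left(p \right)} = \sqrt{39 + p}$ ($r{\left(p \right)} = \sqrt{p + 39} = \sqrt{39 + p}$)
$T{\left(k,I \right)} = I + 2 k$ ($T{\left(k,I \right)} = \left(I + k\right) + k = I + 2 k$)
$H = -63$ ($H = \left(-59 - 16\right) + \left(\left(12 - 10\right) + \left(4 + 2 \cdot 3\right)\right) = -75 + \left(2 + \left(4 + 6\right)\right) = -75 + \left(2 + 10\right) = -75 + 12 = -63$)
$H r{\left(41 \right)} = - 63 \sqrt{39 + 41} = - 63 \sqrt{80} = - 63 \cdot 4 \sqrt{5} = - 252 \sqrt{5}$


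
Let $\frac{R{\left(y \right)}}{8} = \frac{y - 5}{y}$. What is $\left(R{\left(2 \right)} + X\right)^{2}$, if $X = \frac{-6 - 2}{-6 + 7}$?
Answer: $400$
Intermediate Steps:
$R{\left(y \right)} = \frac{8 \left(-5 + y\right)}{y}$ ($R{\left(y \right)} = 8 \frac{y - 5}{y} = 8 \frac{-5 + y}{y} = \frac{8 \left(-5 + y\right)}{y}$)
$X = -8$ ($X = - \frac{8}{1} = \left(-8\right) 1 = -8$)
$\left(R{\left(2 \right)} + X\right)^{2} = \left(\left(8 - \frac{40}{2}\right) - 8\right)^{2} = \left(\left(8 - 20\right) - 8\right)^{2} = \left(-12 - 8\right)^{2} = \left(-20\right)^{2} = 400$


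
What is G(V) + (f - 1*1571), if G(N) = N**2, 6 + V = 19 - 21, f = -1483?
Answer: -2990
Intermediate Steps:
V = -8 (V = -6 + (19 - 21) = -6 - 2 = -8)
G(V) + (f - 1*1571) = (-8)**2 + (-1483 - 1*1571) = 64 + (-1483 - 1571) = 64 - 3054 = -2990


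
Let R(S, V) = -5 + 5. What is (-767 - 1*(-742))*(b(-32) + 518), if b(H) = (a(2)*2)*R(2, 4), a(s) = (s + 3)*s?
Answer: -12950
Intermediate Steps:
R(S, V) = 0
a(s) = s*(3 + s) (a(s) = (3 + s)*s = s*(3 + s))
b(H) = 0 (b(H) = ((2*(3 + 2))*2)*0 = ((2*5)*2)*0 = (10*2)*0 = 20*0 = 0)
(-767 - 1*(-742))*(b(-32) + 518) = (-767 - 1*(-742))*(0 + 518) = (-767 + 742)*518 = -25*518 = -12950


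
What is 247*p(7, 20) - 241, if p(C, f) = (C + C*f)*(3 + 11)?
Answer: 508085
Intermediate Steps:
p(C, f) = 14*C + 14*C*f (p(C, f) = (C + C*f)*14 = 14*C + 14*C*f)
247*p(7, 20) - 241 = 247*(14*7*(1 + 20)) - 241 = 247*(14*7*21) - 241 = 247*2058 - 241 = 508326 - 241 = 508085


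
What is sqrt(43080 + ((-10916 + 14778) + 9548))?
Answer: sqrt(56490) ≈ 237.68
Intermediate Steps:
sqrt(43080 + ((-10916 + 14778) + 9548)) = sqrt(43080 + (3862 + 9548)) = sqrt(43080 + 13410) = sqrt(56490)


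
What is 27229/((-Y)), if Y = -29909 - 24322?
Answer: 27229/54231 ≈ 0.50209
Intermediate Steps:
Y = -54231
27229/((-Y)) = 27229/((-1*(-54231))) = 27229/54231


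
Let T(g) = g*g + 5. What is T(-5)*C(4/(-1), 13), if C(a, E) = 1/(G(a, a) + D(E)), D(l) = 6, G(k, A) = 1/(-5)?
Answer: 150/29 ≈ 5.1724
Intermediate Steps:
G(k, A) = -1/5
T(g) = 5 + g**2 (T(g) = g**2 + 5 = 5 + g**2)
C(a, E) = 5/29 (C(a, E) = 1/(-1/5 + 6) = 1/(29/5) = 5/29)
T(-5)*C(4/(-1), 13) = (5 + (-5)**2)*(5/29) = (5 + 25)*(5/29) = 30*(5/29) = 150/29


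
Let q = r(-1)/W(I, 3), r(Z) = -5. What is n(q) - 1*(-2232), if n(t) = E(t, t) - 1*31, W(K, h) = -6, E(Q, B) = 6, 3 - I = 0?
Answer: 2207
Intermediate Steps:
I = 3 (I = 3 - 1*0 = 3 + 0 = 3)
q = 5/6 (q = -5/(-6) = -5*(-1/6) = 5/6 ≈ 0.83333)
n(t) = -25 (n(t) = 6 - 1*31 = 6 - 31 = -25)
n(q) - 1*(-2232) = -25 - 1*(-2232) = -25 + 2232 = 2207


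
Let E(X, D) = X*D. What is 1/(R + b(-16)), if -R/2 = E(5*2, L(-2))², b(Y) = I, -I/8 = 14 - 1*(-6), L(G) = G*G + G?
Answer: -1/960 ≈ -0.0010417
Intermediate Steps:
L(G) = G + G² (L(G) = G² + G = G + G²)
I = -160 (I = -8*(14 - 1*(-6)) = -8*(14 + 6) = -8*20 = -160)
E(X, D) = D*X
b(Y) = -160
R = -800 (R = -2*400*(1 - 2)² = -2*(-2*(-1)*10)² = -2*(2*10)² = -2*20² = -2*400 = -800)
1/(R + b(-16)) = 1/(-800 - 160) = 1/(-960) = -1/960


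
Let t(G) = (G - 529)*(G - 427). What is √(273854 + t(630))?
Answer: √294357 ≈ 542.55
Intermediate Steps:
t(G) = (-529 + G)*(-427 + G)
√(273854 + t(630)) = √(273854 + (225883 + 630² - 956*630)) = √(273854 + (225883 + 396900 - 602280)) = √(273854 + 20503) = √294357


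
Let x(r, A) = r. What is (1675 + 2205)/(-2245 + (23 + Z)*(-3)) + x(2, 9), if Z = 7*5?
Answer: 958/2419 ≈ 0.39603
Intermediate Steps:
Z = 35
(1675 + 2205)/(-2245 + (23 + Z)*(-3)) + x(2, 9) = (1675 + 2205)/(-2245 + (23 + 35)*(-3)) + 2 = 3880/(-2245 + 58*(-3)) + 2 = 3880/(-2245 - 174) + 2 = 3880/(-2419) + 2 = 3880*(-1/2419) + 2 = -3880/2419 + 2 = 958/2419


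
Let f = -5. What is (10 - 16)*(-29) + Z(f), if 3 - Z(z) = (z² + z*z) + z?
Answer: 132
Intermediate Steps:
Z(z) = 3 - z - 2*z² (Z(z) = 3 - ((z² + z*z) + z) = 3 - ((z² + z²) + z) = 3 - (2*z² + z) = 3 - (z + 2*z²) = 3 + (-z - 2*z²) = 3 - z - 2*z²)
(10 - 16)*(-29) + Z(f) = (10 - 16)*(-29) + (3 - 1*(-5) - 2*(-5)²) = -6*(-29) + (3 + 5 - 2*25) = 174 + (3 + 5 - 50) = 174 - 42 = 132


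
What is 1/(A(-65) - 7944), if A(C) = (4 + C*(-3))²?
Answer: 1/31657 ≈ 3.1589e-5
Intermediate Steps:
A(C) = (4 - 3*C)²
1/(A(-65) - 7944) = 1/((-4 + 3*(-65))² - 7944) = 1/((-4 - 195)² - 7944) = 1/((-199)² - 7944) = 1/(39601 - 7944) = 1/31657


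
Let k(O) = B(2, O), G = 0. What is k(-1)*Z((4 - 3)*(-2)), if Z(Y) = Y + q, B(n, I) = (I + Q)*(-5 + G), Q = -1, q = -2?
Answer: -40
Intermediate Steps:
B(n, I) = 5 - 5*I (B(n, I) = (I - 1)*(-5 + 0) = (-1 + I)*(-5) = 5 - 5*I)
k(O) = 5 - 5*O
Z(Y) = -2 + Y (Z(Y) = Y - 2 = -2 + Y)
k(-1)*Z((4 - 3)*(-2)) = (5 - 5*(-1))*(-2 + (4 - 3)*(-2)) = (5 + 5)*(-2 + 1*(-2)) = 10*(-2 - 2) = 10*(-4) = -40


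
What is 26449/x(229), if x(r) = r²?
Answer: 26449/52441 ≈ 0.50436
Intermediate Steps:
26449/x(229) = 26449/(229²) = 26449/52441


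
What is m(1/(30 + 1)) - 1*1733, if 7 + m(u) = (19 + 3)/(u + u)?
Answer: -1399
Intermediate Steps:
m(u) = -7 + 11/u (m(u) = -7 + (19 + 3)/(u + u) = -7 + 22/((2*u)) = -7 + 22*(1/(2*u)) = -7 + 11/u)
m(1/(30 + 1)) - 1*1733 = (-7 + 11/(1/(30 + 1))) - 1*1733 = (-7 + 11/(1/31)) - 1733 = (-7 + 11*31) - 1733 = (-7 + 341) - 1733 = 334 - 1733 = -1399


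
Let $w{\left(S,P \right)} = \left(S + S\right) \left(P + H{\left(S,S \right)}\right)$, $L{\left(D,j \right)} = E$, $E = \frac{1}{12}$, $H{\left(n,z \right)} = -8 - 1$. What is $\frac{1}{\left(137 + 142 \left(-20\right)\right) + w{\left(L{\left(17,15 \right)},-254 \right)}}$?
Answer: $- \frac{6}{16481} \approx -0.00036406$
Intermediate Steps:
$H{\left(n,z \right)} = -9$ ($H{\left(n,z \right)} = -8 - 1 = -9$)
$E = \frac{1}{12} \approx 0.083333$
$L{\left(D,j \right)} = \frac{1}{12}$
$w{\left(S,P \right)} = 2 S \left(-9 + P\right)$ ($w{\left(S,P \right)} = \left(S + S\right) \left(P - 9\right) = 2 S \left(-9 + P\right)$)
$\frac{1}{\left(137 + 142 \left(-20\right)\right) + w{\left(L{\left(17,15 \right)},-254 \right)}} = \frac{1}{\left(137 + 142 \left(-20\right)\right) + 2 \cdot \frac{1}{12} \left(-9 - 254\right)} = \frac{1}{\left(137 - 2840\right) + 2 \cdot \frac{1}{12} \left(-263\right)} = \frac{1}{-2703 - \frac{263}{6}} = \frac{1}{- \frac{16481}{6}} = - \frac{6}{16481}$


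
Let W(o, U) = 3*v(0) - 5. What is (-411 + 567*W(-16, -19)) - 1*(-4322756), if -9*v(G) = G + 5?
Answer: 4318565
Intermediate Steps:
v(G) = -5/9 - G/9 (v(G) = -(G + 5)/9 = -(5 + G)/9 = -5/9 - G/9)
W(o, U) = -20/3 (W(o, U) = 3*(-5/9 - ⅑*0) - 5 = 3*(-5/9 + 0) - 5 = 3*(-5/9) - 5 = -5/3 - 5 = -20/3)
(-411 + 567*W(-16, -19)) - 1*(-4322756) = (-411 + 567*(-20/3)) - 1*(-4322756) = (-411 - 3780) + 4322756 = -4191 + 4322756 = 4318565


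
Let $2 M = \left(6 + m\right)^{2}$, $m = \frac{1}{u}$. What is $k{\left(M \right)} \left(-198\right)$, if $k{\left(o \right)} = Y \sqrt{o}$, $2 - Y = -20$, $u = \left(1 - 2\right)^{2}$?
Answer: $- 15246 \sqrt{2} \approx -21561.0$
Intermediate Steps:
$u = 1$ ($u = \left(-1\right)^{2} = 1$)
$m = 1$ ($m = 1^{-1} = 1$)
$Y = 22$ ($Y = 2 - -20 = 2 + 20 = 22$)
$M = \frac{49}{2}$ ($M = \frac{\left(6 + 1\right)^{2}}{2} = \frac{7^{2}}{2} = \frac{1}{2} \cdot 49 = \frac{49}{2} \approx 24.5$)
$k{\left(o \right)} = 22 \sqrt{o}$
$k{\left(M \right)} \left(-198\right) = 22 \sqrt{\frac{49}{2}} \left(-198\right) = 22 \frac{7 \sqrt{2}}{2} \left(-198\right) = 77 \sqrt{2} \left(-198\right) = - 15246 \sqrt{2}$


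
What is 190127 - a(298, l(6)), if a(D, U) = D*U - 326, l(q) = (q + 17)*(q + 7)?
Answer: 101351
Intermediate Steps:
l(q) = (7 + q)*(17 + q) (l(q) = (17 + q)*(7 + q) = (7 + q)*(17 + q))
a(D, U) = -326 + D*U
190127 - a(298, l(6)) = 190127 - (-326 + 298*(119 + 6² + 24*6)) = 190127 - (-326 + 298*(119 + 36 + 144)) = 190127 - (-326 + 298*299) = 190127 - (-326 + 89102) = 190127 - 1*88776 = 190127 - 88776 = 101351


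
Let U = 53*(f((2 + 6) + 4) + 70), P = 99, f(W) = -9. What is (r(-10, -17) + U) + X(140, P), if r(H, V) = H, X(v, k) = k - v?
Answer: 3182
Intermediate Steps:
U = 3233 (U = 53*(-9 + 70) = 53*61 = 3233)
(r(-10, -17) + U) + X(140, P) = (-10 + 3233) + (99 - 1*140) = 3223 + (99 - 140) = 3223 - 41 = 3182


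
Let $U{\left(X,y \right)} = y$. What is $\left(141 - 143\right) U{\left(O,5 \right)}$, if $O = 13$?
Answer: $-10$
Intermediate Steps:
$\left(141 - 143\right) U{\left(O,5 \right)} = \left(141 - 143\right) 5 = \left(-2\right) 5 = -10$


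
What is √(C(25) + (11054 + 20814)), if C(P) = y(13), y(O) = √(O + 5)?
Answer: √(31868 + 3*√2) ≈ 178.53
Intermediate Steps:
y(O) = √(5 + O)
C(P) = 3*√2 (C(P) = √(5 + 13) = √18 = 3*√2)
√(C(25) + (11054 + 20814)) = √(3*√2 + (11054 + 20814)) = √(3*√2 + 31868) = √(31868 + 3*√2)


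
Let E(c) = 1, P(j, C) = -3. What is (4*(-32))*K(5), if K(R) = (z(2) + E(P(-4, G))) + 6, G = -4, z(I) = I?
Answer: -1152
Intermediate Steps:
K(R) = 9 (K(R) = (2 + 1) + 6 = 3 + 6 = 9)
(4*(-32))*K(5) = (4*(-32))*9 = -128*9 = -1152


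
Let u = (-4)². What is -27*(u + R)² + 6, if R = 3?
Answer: -9741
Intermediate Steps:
u = 16
-27*(u + R)² + 6 = -27*(16 + 3)² + 6 = -27*19² + 6 = -27*361 + 6 = -9747 + 6 = -9741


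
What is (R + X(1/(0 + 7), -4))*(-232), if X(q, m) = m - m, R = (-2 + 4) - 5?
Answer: 696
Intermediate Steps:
R = -3 (R = 2 - 5 = -3)
X(q, m) = 0
(R + X(1/(0 + 7), -4))*(-232) = (-3 + 0)*(-232) = -3*(-232) = 696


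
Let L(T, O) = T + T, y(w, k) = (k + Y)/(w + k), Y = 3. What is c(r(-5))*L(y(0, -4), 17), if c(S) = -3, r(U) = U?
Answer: -3/2 ≈ -1.5000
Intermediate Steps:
y(w, k) = (3 + k)/(k + w) (y(w, k) = (k + 3)/(w + k) = (3 + k)/(k + w))
L(T, O) = 2*T
c(r(-5))*L(y(0, -4), 17) = -6*(3 - 4)/(-4 + 0) = -6*-1/(-4) = -6*(-¼*(-1)) = -6/4 = -3*½ = -3/2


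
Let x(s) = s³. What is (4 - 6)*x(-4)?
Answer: 128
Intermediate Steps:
(4 - 6)*x(-4) = (4 - 6)*(-4)³ = -2*(-64) = 128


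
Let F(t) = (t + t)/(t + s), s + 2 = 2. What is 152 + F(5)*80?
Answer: 312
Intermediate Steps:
s = 0 (s = -2 + 2 = 0)
F(t) = 2 (F(t) = (t + t)/(t + 0) = (2*t)/t = 2)
152 + F(5)*80 = 152 + 2*80 = 152 + 160 = 312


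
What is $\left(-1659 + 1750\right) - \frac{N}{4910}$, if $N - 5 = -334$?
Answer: $\frac{447139}{4910} \approx 91.067$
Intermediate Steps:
$N = -329$ ($N = 5 - 334 = -329$)
$\left(-1659 + 1750\right) - \frac{N}{4910} = \left(-1659 + 1750\right) - - \frac{329}{4910} = 91 - \left(-329\right) \frac{1}{4910} = 91 - - \frac{329}{4910} = 91 + \frac{329}{4910} = \frac{447139}{4910}$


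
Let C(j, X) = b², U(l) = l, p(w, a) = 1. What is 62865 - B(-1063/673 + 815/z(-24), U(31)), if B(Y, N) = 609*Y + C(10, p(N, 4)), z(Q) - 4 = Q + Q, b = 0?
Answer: 2224075983/29612 ≈ 75107.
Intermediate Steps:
z(Q) = 4 + 2*Q (z(Q) = 4 + (Q + Q) = 4 + 2*Q)
C(j, X) = 0 (C(j, X) = 0² = 0)
B(Y, N) = 609*Y (B(Y, N) = 609*Y + 0 = 609*Y)
62865 - B(-1063/673 + 815/z(-24), U(31)) = 62865 - 609*(-1063/673 + 815/(4 + 2*(-24))) = 62865 - 609*(-1063*1/673 + 815/(4 - 48)) = 62865 - 609*(-1063/673 + 815/(-44)) = 62865 - 609*(-1063/673 + 815*(-1/44)) = 62865 - 609*(-1063/673 - 815/44) = 62865 - 609*(-595267)/29612 = 62865 - 1*(-362517603/29612) = 62865 + 362517603/29612 = 2224075983/29612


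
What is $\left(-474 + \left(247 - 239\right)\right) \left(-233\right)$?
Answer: $108578$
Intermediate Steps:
$\left(-474 + \left(247 - 239\right)\right) \left(-233\right) = \left(-474 + 8\right) \left(-233\right) = \left(-466\right) \left(-233\right) = 108578$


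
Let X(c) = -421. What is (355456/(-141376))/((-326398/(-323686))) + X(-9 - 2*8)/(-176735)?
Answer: -158711080473359/63714132360385 ≈ -2.4910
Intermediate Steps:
(355456/(-141376))/((-326398/(-323686))) + X(-9 - 2*8)/(-176735) = (355456/(-141376))/((-326398/(-323686))) - 421/(-176735) = (355456*(-1/141376))/((-326398*(-1/323686))) - 421*(-1/176735) = -5554/(2209*163199/161843) + 421/176735 = -5554/2209*161843/163199 + 421/176735 = -898876022/360506591 + 421/176735 = -158711080473359/63714132360385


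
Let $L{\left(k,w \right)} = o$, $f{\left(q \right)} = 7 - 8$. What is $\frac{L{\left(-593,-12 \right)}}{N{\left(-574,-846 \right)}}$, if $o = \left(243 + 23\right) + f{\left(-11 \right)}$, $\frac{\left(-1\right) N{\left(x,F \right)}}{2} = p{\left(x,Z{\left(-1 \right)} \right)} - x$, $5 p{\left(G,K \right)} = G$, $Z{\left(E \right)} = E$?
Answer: $- \frac{1325}{4592} \approx -0.28855$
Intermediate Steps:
$p{\left(G,K \right)} = \frac{G}{5}$
$f{\left(q \right)} = -1$
$N{\left(x,F \right)} = \frac{8 x}{5}$ ($N{\left(x,F \right)} = - 2 \left(\frac{x}{5} - x\right) = - 2 \left(- \frac{4 x}{5}\right) = \frac{8 x}{5}$)
$o = 265$ ($o = \left(243 + 23\right) - 1 = 266 - 1 = 265$)
$L{\left(k,w \right)} = 265$
$\frac{L{\left(-593,-12 \right)}}{N{\left(-574,-846 \right)}} = \frac{265}{\frac{8}{5} \left(-574\right)} = \frac{265}{- \frac{4592}{5}} = 265 \left(- \frac{5}{4592}\right) = - \frac{1325}{4592}$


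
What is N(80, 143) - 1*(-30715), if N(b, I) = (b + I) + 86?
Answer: 31024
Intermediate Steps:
N(b, I) = 86 + I + b (N(b, I) = (I + b) + 86 = 86 + I + b)
N(80, 143) - 1*(-30715) = (86 + 143 + 80) - 1*(-30715) = 309 + 30715 = 31024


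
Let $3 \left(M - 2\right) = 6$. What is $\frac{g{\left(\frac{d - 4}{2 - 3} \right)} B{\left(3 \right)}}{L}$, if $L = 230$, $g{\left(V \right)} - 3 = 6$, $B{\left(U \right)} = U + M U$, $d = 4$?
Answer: $\frac{27}{46} \approx 0.58696$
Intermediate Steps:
$M = 4$ ($M = 2 + \frac{1}{3} \cdot 6 = 2 + 2 = 4$)
$B{\left(U \right)} = 5 U$ ($B{\left(U \right)} = U + 4 U = 5 U$)
$g{\left(V \right)} = 9$ ($g{\left(V \right)} = 3 + 6 = 9$)
$\frac{g{\left(\frac{d - 4}{2 - 3} \right)} B{\left(3 \right)}}{L} = \frac{9 \cdot 5 \cdot 3}{230} = 9 \cdot 15 \cdot \frac{1}{230} = 135 \cdot \frac{1}{230} = \frac{27}{46}$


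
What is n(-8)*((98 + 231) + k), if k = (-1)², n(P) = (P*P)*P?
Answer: -168960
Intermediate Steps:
n(P) = P³ (n(P) = P²*P = P³)
k = 1
n(-8)*((98 + 231) + k) = (-8)³*((98 + 231) + 1) = -512*(329 + 1) = -512*330 = -168960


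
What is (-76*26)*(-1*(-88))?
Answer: -173888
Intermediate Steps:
(-76*26)*(-1*(-88)) = -1976*88 = -173888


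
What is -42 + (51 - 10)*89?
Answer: 3607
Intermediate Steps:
-42 + (51 - 10)*89 = -42 + 41*89 = -42 + 3649 = 3607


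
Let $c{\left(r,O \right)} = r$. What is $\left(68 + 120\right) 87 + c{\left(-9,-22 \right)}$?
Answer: $16347$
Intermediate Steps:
$\left(68 + 120\right) 87 + c{\left(-9,-22 \right)} = \left(68 + 120\right) 87 - 9 = 188 \cdot 87 - 9 = 16356 - 9 = 16347$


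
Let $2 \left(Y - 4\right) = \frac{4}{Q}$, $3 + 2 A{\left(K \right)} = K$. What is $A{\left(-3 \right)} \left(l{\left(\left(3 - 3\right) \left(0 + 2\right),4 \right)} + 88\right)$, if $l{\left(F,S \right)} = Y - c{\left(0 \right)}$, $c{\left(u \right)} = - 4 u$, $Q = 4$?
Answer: $- \frac{555}{2} \approx -277.5$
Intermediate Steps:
$A{\left(K \right)} = - \frac{3}{2} + \frac{K}{2}$
$Y = \frac{9}{2}$ ($Y = 4 + \frac{4 \cdot \frac{1}{4}}{2} = 4 + \frac{1}{2} \cdot 1 = 4 + \frac{1}{2} = \frac{9}{2} \approx 4.5$)
$l{\left(F,S \right)} = \frac{9}{2}$ ($l{\left(F,S \right)} = \frac{9}{2} - \left(-4\right) 0 = \frac{9}{2} - 0 = \frac{9}{2} + 0 = \frac{9}{2}$)
$A{\left(-3 \right)} \left(l{\left(\left(3 - 3\right) \left(0 + 2\right),4 \right)} + 88\right) = \left(- \frac{3}{2} + \frac{1}{2} \left(-3\right)\right) \left(\frac{9}{2} + 88\right) = \left(- \frac{3}{2} - \frac{3}{2}\right) \frac{185}{2} = \left(-3\right) \frac{185}{2} = - \frac{555}{2}$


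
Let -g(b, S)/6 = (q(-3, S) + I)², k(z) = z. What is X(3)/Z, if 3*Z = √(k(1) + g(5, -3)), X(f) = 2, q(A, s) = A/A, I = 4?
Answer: -6*I*√149/149 ≈ -0.49154*I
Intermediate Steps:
q(A, s) = 1
g(b, S) = -150 (g(b, S) = -6*(1 + 4)² = -6*5² = -6*25 = -150)
Z = I*√149/3 (Z = √(1 - 150)/3 = √(-149)/3 = (I*√149)/3 = I*√149/3 ≈ 4.0689*I)
X(3)/Z = 2/((I*√149/3)) = 2*(-3*I*√149/149) = -6*I*√149/149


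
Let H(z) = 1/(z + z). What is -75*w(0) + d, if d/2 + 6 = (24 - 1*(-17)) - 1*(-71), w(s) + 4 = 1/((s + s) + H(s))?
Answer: nan ≈ nan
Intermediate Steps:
H(z) = 1/(2*z)
w(s) = -4 + 1/(1/(2*s) + 2*s) (w(s) = -4 + 1/((s + s) + 1/(2*s)) = -4 + 1/(2*s + 1/(2*s)) = -4 + 1/(1/(2*s) + 2*s))
d = 212 (d = -12 + 2*((24 - 1*(-17)) - 1*(-71)) = -12 + 2*((24 + 17) + 71) = -12 + 2*(41 + 71) = -12 + 2*112 = -12 + 224 = 212)
-75*w(0) + d = -150*(-2 + 0 - 8*0**2)/(1 + 4*0**2) + 212 = -150*(-2 + 0 - 8*0)/(1 + 4*0) + 212 = -150*(-2 + 0 + 0)/(1 + 0) + 212 = -150*(-2)/1 + 212 = -150*(-2) + 212 = -75*(-4) + 212 = 300 + 212 = 512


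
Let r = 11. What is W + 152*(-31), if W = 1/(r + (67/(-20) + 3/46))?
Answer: -16722428/3549 ≈ -4711.9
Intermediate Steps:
W = 460/3549 (W = 1/(11 + (67/(-20) + 3/46)) = 1/(11 + (67*(-1/20) + 3*(1/46))) = 1/(11 + (-67/20 + 3/46)) = 1/(11 - 1511/460) = 1/(3549/460) = 460/3549 ≈ 0.12961)
W + 152*(-31) = 460/3549 + 152*(-31) = 460/3549 - 4712 = -16722428/3549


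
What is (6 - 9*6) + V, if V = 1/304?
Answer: -14591/304 ≈ -47.997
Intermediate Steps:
V = 1/304 ≈ 0.0032895
(6 - 9*6) + V = (6 - 9*6) + 1/304 = (6 - 54) + 1/304 = -48 + 1/304 = -14591/304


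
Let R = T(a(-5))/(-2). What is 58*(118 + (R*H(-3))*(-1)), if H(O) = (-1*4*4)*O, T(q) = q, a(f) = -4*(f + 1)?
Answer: 29116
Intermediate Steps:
a(f) = -4 - 4*f (a(f) = -4*(1 + f) = -4 - 4*f)
H(O) = -16*O (H(O) = (-4*4)*O = -16*O)
R = -8 (R = (-4 - 4*(-5))/(-2) = (-4 + 20)*(-½) = 16*(-½) = -8)
58*(118 + (R*H(-3))*(-1)) = 58*(118 - (-128)*(-3)*(-1)) = 58*(118 - 8*48*(-1)) = 58*(118 - 384*(-1)) = 58*(118 + 384) = 58*502 = 29116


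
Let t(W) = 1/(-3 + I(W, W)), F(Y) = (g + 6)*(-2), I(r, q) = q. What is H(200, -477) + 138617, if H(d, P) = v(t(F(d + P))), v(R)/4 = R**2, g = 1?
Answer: 40060317/289 ≈ 1.3862e+5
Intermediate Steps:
F(Y) = -14 (F(Y) = (1 + 6)*(-2) = 7*(-2) = -14)
t(W) = 1/(-3 + W)
v(R) = 4*R**2
H(d, P) = 4/289 (H(d, P) = 4*(1/(-3 - 14))**2 = 4*(1/(-17))**2 = 4*(-1/17)**2 = 4*(1/289) = 4/289)
H(200, -477) + 138617 = 4/289 + 138617 = 40060317/289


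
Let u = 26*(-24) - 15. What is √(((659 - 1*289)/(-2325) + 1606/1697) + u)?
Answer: 11*I*√3284352069915/789105 ≈ 25.263*I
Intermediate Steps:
u = -639 (u = -624 - 15 = -639)
√(((659 - 1*289)/(-2325) + 1606/1697) + u) = √(((659 - 1*289)/(-2325) + 1606/1697) - 639) = √(((659 - 289)*(-1/2325) + 1606*(1/1697)) - 639) = √((370*(-1/2325) + 1606/1697) - 639) = √((-74/465 + 1606/1697) - 639) = √(621212/789105 - 639) = √(-503616883/789105) = 11*I*√3284352069915/789105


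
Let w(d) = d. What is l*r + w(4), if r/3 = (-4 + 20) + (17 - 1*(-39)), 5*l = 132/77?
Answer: 2732/35 ≈ 78.057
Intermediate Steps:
l = 12/35 (l = (132/77)/5 = (132*(1/77))/5 = (⅕)*(12/7) = 12/35 ≈ 0.34286)
r = 216 (r = 3*((-4 + 20) + (17 - 1*(-39))) = 3*(16 + (17 + 39)) = 3*(16 + 56) = 3*72 = 216)
l*r + w(4) = (12/35)*216 + 4 = 2592/35 + 4 = 2732/35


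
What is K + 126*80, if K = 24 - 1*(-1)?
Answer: 10105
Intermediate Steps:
K = 25 (K = 24 + 1 = 25)
K + 126*80 = 25 + 126*80 = 25 + 10080 = 10105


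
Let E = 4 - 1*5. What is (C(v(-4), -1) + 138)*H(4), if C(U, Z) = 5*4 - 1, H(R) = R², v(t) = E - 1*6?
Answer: 2512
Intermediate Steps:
E = -1 (E = 4 - 5 = -1)
v(t) = -7 (v(t) = -1 - 1*6 = -1 - 6 = -7)
C(U, Z) = 19 (C(U, Z) = 20 - 1 = 19)
(C(v(-4), -1) + 138)*H(4) = (19 + 138)*4² = 157*16 = 2512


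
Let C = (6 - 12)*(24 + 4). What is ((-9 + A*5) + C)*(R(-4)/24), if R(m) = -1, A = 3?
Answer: 27/4 ≈ 6.7500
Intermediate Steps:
C = -168 (C = -6*28 = -168)
((-9 + A*5) + C)*(R(-4)/24) = ((-9 + 3*5) - 168)*(-1/24) = ((-9 + 15) - 168)*(-1*1/24) = (6 - 168)*(-1/24) = -162*(-1/24) = 27/4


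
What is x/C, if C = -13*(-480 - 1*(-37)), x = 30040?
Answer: 30040/5759 ≈ 5.2162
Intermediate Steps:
C = 5759 (C = -13*(-480 + 37) = -13*(-443) = 5759)
x/C = 30040/5759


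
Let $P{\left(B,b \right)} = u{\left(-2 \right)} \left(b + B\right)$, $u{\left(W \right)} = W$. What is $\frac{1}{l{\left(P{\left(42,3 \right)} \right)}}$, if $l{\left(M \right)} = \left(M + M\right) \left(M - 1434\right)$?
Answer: $\frac{1}{274320} \approx 3.6454 \cdot 10^{-6}$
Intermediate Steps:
$P{\left(B,b \right)} = - 2 B - 2 b$ ($P{\left(B,b \right)} = - 2 \left(b + B\right) = - 2 \left(B + b\right) = - 2 B - 2 b$)
$l{\left(M \right)} = 2 M \left(-1434 + M\right)$
$\frac{1}{l{\left(P{\left(42,3 \right)} \right)}} = \frac{1}{2 \left(\left(-2\right) 42 - 6\right) \left(-1434 - 90\right)} = \frac{1}{2 \left(-84 - 6\right) \left(-1434 - 90\right)} = \frac{1}{2 \left(-90\right) \left(-1434 - 90\right)} = \frac{1}{2 \left(-90\right) \left(-1524\right)} = \frac{1}{274320}$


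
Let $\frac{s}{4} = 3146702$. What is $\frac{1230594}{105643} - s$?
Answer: $- \frac{1329706926950}{105643} \approx -1.2587 \cdot 10^{7}$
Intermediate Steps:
$s = 12586808$ ($s = 4 \cdot 3146702 = 12586808$)
$\frac{1230594}{105643} - s = \frac{1230594}{105643} - 12586808 = - \frac{1329706926950}{105643}$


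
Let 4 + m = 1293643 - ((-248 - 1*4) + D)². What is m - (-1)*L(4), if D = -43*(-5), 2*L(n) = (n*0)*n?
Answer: 1292270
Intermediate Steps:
L(n) = 0 (L(n) = ((n*0)*n)/2 = (0*n)/2 = (½)*0 = 0)
D = 215
m = 1292270 (m = -4 + (1293643 - ((-248 - 1*4) + 215)²) = -4 + (1293643 - ((-248 - 4) + 215)²) = -4 + (1293643 - (-252 + 215)²) = -4 + (1293643 - 1*(-37)²) = -4 + (1293643 - 1*1369) = -4 + (1293643 - 1369) = -4 + 1292274 = 1292270)
m - (-1)*L(4) = 1292270 - (-1)*0 = 1292270 - 1*0 = 1292270 + 0 = 1292270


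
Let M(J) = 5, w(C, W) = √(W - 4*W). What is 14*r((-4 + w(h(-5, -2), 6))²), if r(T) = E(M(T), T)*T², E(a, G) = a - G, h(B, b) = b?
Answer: -177016 - 376320*I*√2 ≈ -1.7702e+5 - 5.322e+5*I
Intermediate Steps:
w(C, W) = √3*√(-W) (w(C, W) = √(-3*W) = √3*√(-W))
r(T) = T²*(5 - T) (r(T) = (5 - T)*T² = T²*(5 - T))
14*r((-4 + w(h(-5, -2), 6))²) = 14*(((-4 + √3*√(-1*6))²)²*(5 - (-4 + √3*√(-1*6))²)) = 14*(((-4 + √3*√(-6))²)²*(5 - (-4 + √3*√(-6))²)) = 14*(((-4 + √3*(I*√6))²)²*(5 - (-4 + √3*(I*√6))²)) = 14*(((-4 + 3*I*√2)²)²*(5 - (-4 + 3*I*√2)²)) = 14*((-4 + 3*I*√2)⁴*(5 - (-4 + 3*I*√2)²)) = 14*(-4 + 3*I*√2)⁴*(5 - (-4 + 3*I*√2)²)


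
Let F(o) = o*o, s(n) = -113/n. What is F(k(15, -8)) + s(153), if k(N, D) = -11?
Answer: 18400/153 ≈ 120.26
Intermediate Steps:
F(o) = o²
F(k(15, -8)) + s(153) = (-11)² - 113/153 = 121 - 113*1/153 = 121 - 113/153 = 18400/153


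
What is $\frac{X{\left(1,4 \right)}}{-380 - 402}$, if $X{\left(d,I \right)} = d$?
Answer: $- \frac{1}{782} \approx -0.0012788$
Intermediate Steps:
$\frac{X{\left(1,4 \right)}}{-380 - 402} = \frac{1}{-380 - 402} \cdot 1 = \frac{1}{-782} \cdot 1 = \left(- \frac{1}{782}\right) 1 = - \frac{1}{782}$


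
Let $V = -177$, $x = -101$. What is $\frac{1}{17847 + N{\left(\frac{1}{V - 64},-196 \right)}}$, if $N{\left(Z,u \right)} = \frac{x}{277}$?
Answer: $\frac{277}{4943518} \approx 5.6033 \cdot 10^{-5}$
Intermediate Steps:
$N{\left(Z,u \right)} = - \frac{101}{277}$
$\frac{1}{17847 + N{\left(\frac{1}{V - 64},-196 \right)}} = \frac{1}{17847 - \frac{101}{277}} = \frac{1}{\frac{4943518}{277}} = \frac{277}{4943518}$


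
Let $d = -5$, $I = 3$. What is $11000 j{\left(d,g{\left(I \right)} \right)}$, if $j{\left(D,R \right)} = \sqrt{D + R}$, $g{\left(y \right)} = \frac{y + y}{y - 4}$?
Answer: $11000 i \sqrt{11} \approx 36483.0 i$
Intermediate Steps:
$g{\left(y \right)} = \frac{2 y}{-4 + y}$
$11000 j{\left(d,g{\left(I \right)} \right)} = 11000 \sqrt{-5 + 2 \cdot 3 \frac{1}{-4 + 3}} = 11000 \sqrt{-5 + 2 \cdot 3 \frac{1}{-1}} = 11000 \sqrt{-5 + 2 \cdot 3 \left(-1\right)} = 11000 \sqrt{-5 - 6} = 11000 \sqrt{-11} = 11000 i \sqrt{11}$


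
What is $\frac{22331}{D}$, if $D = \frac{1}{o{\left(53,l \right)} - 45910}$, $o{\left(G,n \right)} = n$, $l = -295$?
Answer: $-1031803855$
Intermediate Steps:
$D = - \frac{1}{46205}$ ($D = \frac{1}{-295 - 45910} = \frac{1}{-46205} = - \frac{1}{46205} \approx -2.1643 \cdot 10^{-5}$)
$\frac{22331}{D} = \frac{22331}{- \frac{1}{46205}} = 22331 \left(-46205\right) = -1031803855$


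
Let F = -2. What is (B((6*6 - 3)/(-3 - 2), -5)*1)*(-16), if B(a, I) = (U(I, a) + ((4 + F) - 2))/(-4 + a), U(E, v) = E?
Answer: -400/53 ≈ -7.5472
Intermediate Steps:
B(a, I) = I/(-4 + a) (B(a, I) = (I + ((4 - 2) - 2))/(-4 + a) = (I + (2 - 2))/(-4 + a) = (I + 0)/(-4 + a) = I/(-4 + a))
(B((6*6 - 3)/(-3 - 2), -5)*1)*(-16) = (-5/(-4 + (6*6 - 3)/(-3 - 2))*1)*(-16) = (-5/(-4 + (36 - 3)/(-5))*1)*(-16) = (-5/(-4 + 33*(-1/5))*1)*(-16) = (-5/(-4 - 33/5)*1)*(-16) = (-5/(-53/5)*1)*(-16) = (-5*(-5/53)*1)*(-16) = ((25/53)*1)*(-16) = (25/53)*(-16) = -400/53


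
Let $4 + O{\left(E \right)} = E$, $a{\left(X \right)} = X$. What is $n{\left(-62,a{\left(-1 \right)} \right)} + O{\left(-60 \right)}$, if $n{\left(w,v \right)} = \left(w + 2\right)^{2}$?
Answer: $3536$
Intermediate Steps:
$n{\left(w,v \right)} = \left(2 + w\right)^{2}$
$O{\left(E \right)} = -4 + E$
$n{\left(-62,a{\left(-1 \right)} \right)} + O{\left(-60 \right)} = \left(2 - 62\right)^{2} - 64 = \left(-60\right)^{2} - 64 = 3600 - 64 = 3536$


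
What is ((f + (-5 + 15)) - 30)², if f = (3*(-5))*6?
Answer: 12100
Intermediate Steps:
f = -90 (f = -15*6 = -90)
((f + (-5 + 15)) - 30)² = ((-90 + (-5 + 15)) - 30)² = ((-90 + 10) - 30)² = (-80 - 30)² = (-110)² = 12100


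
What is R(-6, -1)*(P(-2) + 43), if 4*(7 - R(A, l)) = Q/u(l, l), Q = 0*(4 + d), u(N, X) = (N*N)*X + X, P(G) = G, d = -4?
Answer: 287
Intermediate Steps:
u(N, X) = X + X*N**2 (u(N, X) = N**2*X + X = X*N**2 + X = X + X*N**2)
Q = 0 (Q = 0*(4 - 4) = 0*0 = 0)
R(A, l) = 7 (R(A, l) = 7 - 0/(l*(1 + l**2)) = 7 - 0*1/(l*(1 + l**2)) = 7 - 1/4*0 = 7 + 0 = 7)
R(-6, -1)*(P(-2) + 43) = 7*(-2 + 43) = 7*41 = 287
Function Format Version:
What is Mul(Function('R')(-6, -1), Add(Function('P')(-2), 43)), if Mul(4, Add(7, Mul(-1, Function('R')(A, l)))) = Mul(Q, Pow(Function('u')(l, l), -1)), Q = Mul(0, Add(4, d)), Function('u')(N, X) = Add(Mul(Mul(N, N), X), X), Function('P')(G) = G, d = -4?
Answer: 287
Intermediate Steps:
Function('u')(N, X) = Add(X, Mul(X, Pow(N, 2))) (Function('u')(N, X) = Add(Mul(Pow(N, 2), X), X) = Add(Mul(X, Pow(N, 2)), X) = Add(X, Mul(X, Pow(N, 2))))
Q = 0 (Q = Mul(0, Add(4, -4)) = Mul(0, 0) = 0)
Function('R')(A, l) = 7 (Function('R')(A, l) = Add(7, Mul(Rational(-1, 4), Mul(0, Pow(Mul(l, Add(1, Pow(l, 2))), -1)))) = Add(7, Mul(Rational(-1, 4), Mul(0, Mul(Pow(l, -1), Pow(Add(1, Pow(l, 2)), -1))))) = Add(7, Mul(Rational(-1, 4), 0)) = Add(7, 0) = 7)
Mul(Function('R')(-6, -1), Add(Function('P')(-2), 43)) = Mul(7, Add(-2, 43)) = Mul(7, 41) = 287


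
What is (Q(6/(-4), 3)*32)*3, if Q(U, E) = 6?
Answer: 576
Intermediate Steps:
(Q(6/(-4), 3)*32)*3 = (6*32)*3 = 192*3 = 576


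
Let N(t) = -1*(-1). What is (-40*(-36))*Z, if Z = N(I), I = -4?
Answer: 1440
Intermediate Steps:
N(t) = 1
Z = 1
(-40*(-36))*Z = -40*(-36)*1 = 1440*1 = 1440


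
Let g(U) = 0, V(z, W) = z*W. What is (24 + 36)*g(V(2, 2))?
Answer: 0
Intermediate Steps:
V(z, W) = W*z
(24 + 36)*g(V(2, 2)) = (24 + 36)*0 = 60*0 = 0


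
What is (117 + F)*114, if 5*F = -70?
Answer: 11742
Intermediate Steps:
F = -14 (F = (1/5)*(-70) = -14)
(117 + F)*114 = (117 - 14)*114 = 103*114 = 11742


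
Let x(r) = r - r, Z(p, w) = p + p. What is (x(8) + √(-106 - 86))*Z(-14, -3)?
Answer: -224*I*√3 ≈ -387.98*I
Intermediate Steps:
Z(p, w) = 2*p
x(r) = 0
(x(8) + √(-106 - 86))*Z(-14, -3) = (0 + √(-106 - 86))*(2*(-14)) = (0 + √(-192))*(-28) = (0 + 8*I*√3)*(-28) = (8*I*√3)*(-28) = -224*I*√3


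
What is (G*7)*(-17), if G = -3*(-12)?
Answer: -4284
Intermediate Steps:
G = 36
(G*7)*(-17) = (36*7)*(-17) = 252*(-17) = -4284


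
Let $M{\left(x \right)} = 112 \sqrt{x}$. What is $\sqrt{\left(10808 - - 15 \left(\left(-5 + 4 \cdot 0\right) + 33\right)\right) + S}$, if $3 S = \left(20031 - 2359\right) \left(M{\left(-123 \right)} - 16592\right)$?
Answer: $\frac{2 \sqrt{-219885105 + 1484448 i \sqrt{123}}}{3} \approx 369.82 + 9892.6 i$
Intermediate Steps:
$S = - \frac{293213824}{3} + \frac{1979264 i \sqrt{123}}{3}$ ($S = \frac{\left(20031 - 2359\right) \left(112 \sqrt{-123} - 16592\right)}{3} = \frac{17672 \left(112 i \sqrt{123} - 16592\right)}{3} = \frac{17672 \left(-16592 + 112 i \sqrt{123}\right)}{3} = \frac{-293213824 + 1979264 i \sqrt{123}}{3} = - \frac{293213824}{3} + \frac{1979264 i \sqrt{123}}{3} \approx -9.7738 \cdot 10^{7} + 7.317 \cdot 10^{6} i$)
$\sqrt{\left(10808 - - 15 \left(\left(-5 + 4 \cdot 0\right) + 33\right)\right) + S} = \sqrt{\left(10808 - - 15 \left(\left(-5 + 4 \cdot 0\right) + 33\right)\right) - \left(\frac{293213824}{3} - \frac{1979264 i \sqrt{123}}{3}\right)} = \sqrt{\left(10808 - - 15 \left(\left(-5 + 0\right) + 33\right)\right) - \left(\frac{293213824}{3} - \frac{1979264 i \sqrt{123}}{3}\right)} = \sqrt{\left(10808 - - 15 \left(-5 + 33\right)\right) - \left(\frac{293213824}{3} - \frac{1979264 i \sqrt{123}}{3}\right)} = \sqrt{\left(10808 - \left(-15\right) 28\right) - \left(\frac{293213824}{3} - \frac{1979264 i \sqrt{123}}{3}\right)} = \sqrt{\left(10808 - -420\right) - \left(\frac{293213824}{3} - \frac{1979264 i \sqrt{123}}{3}\right)} = \sqrt{\left(10808 + 420\right) - \left(\frac{293213824}{3} - \frac{1979264 i \sqrt{123}}{3}\right)} = \sqrt{11228 - \left(\frac{293213824}{3} - \frac{1979264 i \sqrt{123}}{3}\right)} = \sqrt{- \frac{293180140}{3} + \frac{1979264 i \sqrt{123}}{3}}$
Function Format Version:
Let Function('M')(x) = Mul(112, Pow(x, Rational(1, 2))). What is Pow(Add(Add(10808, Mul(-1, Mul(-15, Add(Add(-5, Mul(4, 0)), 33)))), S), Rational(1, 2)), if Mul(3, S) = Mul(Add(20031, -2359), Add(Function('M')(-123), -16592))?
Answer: Mul(Rational(2, 3), Pow(Add(-219885105, Mul(1484448, I, Pow(123, Rational(1, 2)))), Rational(1, 2))) ≈ Add(369.82, Mul(9892.6, I))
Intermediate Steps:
S = Add(Rational(-293213824, 3), Mul(Rational(1979264, 3), I, Pow(123, Rational(1, 2)))) (S = Mul(Rational(1, 3), Mul(Add(20031, -2359), Add(Mul(112, Pow(-123, Rational(1, 2))), -16592))) = Mul(Rational(1, 3), Mul(17672, Add(Mul(112, Mul(I, Pow(123, Rational(1, 2)))), -16592))) = Mul(Rational(1, 3), Mul(17672, Add(Mul(112, I, Pow(123, Rational(1, 2))), -16592))) = Mul(Rational(1, 3), Mul(17672, Add(-16592, Mul(112, I, Pow(123, Rational(1, 2)))))) = Mul(Rational(1, 3), Add(-293213824, Mul(1979264, I, Pow(123, Rational(1, 2))))) = Add(Rational(-293213824, 3), Mul(Rational(1979264, 3), I, Pow(123, Rational(1, 2)))) ≈ Add(-9.7738e+7, Mul(7.3170e+6, I)))
Pow(Add(Add(10808, Mul(-1, Mul(-15, Add(Add(-5, Mul(4, 0)), 33)))), S), Rational(1, 2)) = Pow(Add(Add(10808, Mul(-1, Mul(-15, Add(Add(-5, Mul(4, 0)), 33)))), Add(Rational(-293213824, 3), Mul(Rational(1979264, 3), I, Pow(123, Rational(1, 2))))), Rational(1, 2)) = Pow(Add(Add(10808, Mul(-1, Mul(-15, Add(Add(-5, 0), 33)))), Add(Rational(-293213824, 3), Mul(Rational(1979264, 3), I, Pow(123, Rational(1, 2))))), Rational(1, 2)) = Pow(Add(Add(10808, Mul(-1, Mul(-15, Add(-5, 33)))), Add(Rational(-293213824, 3), Mul(Rational(1979264, 3), I, Pow(123, Rational(1, 2))))), Rational(1, 2)) = Pow(Add(Add(10808, Mul(-1, Mul(-15, 28))), Add(Rational(-293213824, 3), Mul(Rational(1979264, 3), I, Pow(123, Rational(1, 2))))), Rational(1, 2)) = Pow(Add(Add(10808, Mul(-1, -420)), Add(Rational(-293213824, 3), Mul(Rational(1979264, 3), I, Pow(123, Rational(1, 2))))), Rational(1, 2)) = Pow(Add(Add(10808, 420), Add(Rational(-293213824, 3), Mul(Rational(1979264, 3), I, Pow(123, Rational(1, 2))))), Rational(1, 2)) = Pow(Add(11228, Add(Rational(-293213824, 3), Mul(Rational(1979264, 3), I, Pow(123, Rational(1, 2))))), Rational(1, 2)) = Pow(Add(Rational(-293180140, 3), Mul(Rational(1979264, 3), I, Pow(123, Rational(1, 2)))), Rational(1, 2))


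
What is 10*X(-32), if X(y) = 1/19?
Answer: 10/19 ≈ 0.52632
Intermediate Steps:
X(y) = 1/19
10*X(-32) = 10*(1/19) = 10/19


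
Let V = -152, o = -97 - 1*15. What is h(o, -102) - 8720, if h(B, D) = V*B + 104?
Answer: 8408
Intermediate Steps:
o = -112 (o = -97 - 15 = -112)
h(B, D) = 104 - 152*B (h(B, D) = -152*B + 104 = 104 - 152*B)
h(o, -102) - 8720 = (104 - 152*(-112)) - 8720 = (104 + 17024) - 8720 = 17128 - 8720 = 8408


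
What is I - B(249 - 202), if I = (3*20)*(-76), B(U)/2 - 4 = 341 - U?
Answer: -5156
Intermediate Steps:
B(U) = 690 - 2*U (B(U) = 8 + 2*(341 - U) = 8 + (682 - 2*U) = 690 - 2*U)
I = -4560 (I = 60*(-76) = -4560)
I - B(249 - 202) = -4560 - (690 - 2*(249 - 202)) = -4560 - (690 - 2*47) = -4560 - (690 - 94) = -4560 - 1*596 = -4560 - 596 = -5156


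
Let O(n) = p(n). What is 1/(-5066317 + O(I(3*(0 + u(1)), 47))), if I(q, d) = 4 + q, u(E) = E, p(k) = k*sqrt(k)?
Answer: -5066317/25667567944146 - 7*sqrt(7)/25667567944146 ≈ -1.9738e-7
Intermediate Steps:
p(k) = k**(3/2)
O(n) = n**(3/2)
1/(-5066317 + O(I(3*(0 + u(1)), 47))) = 1/(-5066317 + (4 + 3*(0 + 1))**(3/2)) = 1/(-5066317 + (4 + 3*1)**(3/2)) = 1/(-5066317 + (4 + 3)**(3/2)) = 1/(-5066317 + 7**(3/2)) = 1/(-5066317 + 7*sqrt(7))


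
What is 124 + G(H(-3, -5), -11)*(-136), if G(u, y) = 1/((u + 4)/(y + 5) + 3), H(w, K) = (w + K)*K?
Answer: 2020/13 ≈ 155.38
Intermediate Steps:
H(w, K) = K*(K + w) (H(w, K) = (K + w)*K = K*(K + w))
G(u, y) = 1/(3 + (4 + u)/(5 + y)) (G(u, y) = 1/((4 + u)/(5 + y) + 3) = 1/(3 + (4 + u)/(5 + y)))
124 + G(H(-3, -5), -11)*(-136) = 124 + ((5 - 11)/(19 - 5*(-5 - 3) + 3*(-11)))*(-136) = 124 + (-6/(19 - 5*(-8) - 33))*(-136) = 124 + (-6/(19 + 40 - 33))*(-136) = 124 + (-6/26)*(-136) = 124 + ((1/26)*(-6))*(-136) = 124 - 3/13*(-136) = 124 + 408/13 = 2020/13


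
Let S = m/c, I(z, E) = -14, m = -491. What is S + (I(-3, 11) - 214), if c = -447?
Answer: -101425/447 ≈ -226.90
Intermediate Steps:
S = 491/447 (S = -491/(-447) = -491*(-1/447) = 491/447 ≈ 1.0984)
S + (I(-3, 11) - 214) = 491/447 + (-14 - 214) = 491/447 - 228 = -101425/447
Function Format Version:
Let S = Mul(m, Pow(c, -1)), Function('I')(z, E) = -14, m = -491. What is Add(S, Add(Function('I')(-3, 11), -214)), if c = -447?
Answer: Rational(-101425, 447) ≈ -226.90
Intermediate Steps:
S = Rational(491, 447) (S = Mul(-491, Pow(-447, -1)) = Mul(-491, Rational(-1, 447)) = Rational(491, 447) ≈ 1.0984)
Add(S, Add(Function('I')(-3, 11), -214)) = Add(Rational(491, 447), Add(-14, -214)) = Add(Rational(491, 447), -228) = Rational(-101425, 447)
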